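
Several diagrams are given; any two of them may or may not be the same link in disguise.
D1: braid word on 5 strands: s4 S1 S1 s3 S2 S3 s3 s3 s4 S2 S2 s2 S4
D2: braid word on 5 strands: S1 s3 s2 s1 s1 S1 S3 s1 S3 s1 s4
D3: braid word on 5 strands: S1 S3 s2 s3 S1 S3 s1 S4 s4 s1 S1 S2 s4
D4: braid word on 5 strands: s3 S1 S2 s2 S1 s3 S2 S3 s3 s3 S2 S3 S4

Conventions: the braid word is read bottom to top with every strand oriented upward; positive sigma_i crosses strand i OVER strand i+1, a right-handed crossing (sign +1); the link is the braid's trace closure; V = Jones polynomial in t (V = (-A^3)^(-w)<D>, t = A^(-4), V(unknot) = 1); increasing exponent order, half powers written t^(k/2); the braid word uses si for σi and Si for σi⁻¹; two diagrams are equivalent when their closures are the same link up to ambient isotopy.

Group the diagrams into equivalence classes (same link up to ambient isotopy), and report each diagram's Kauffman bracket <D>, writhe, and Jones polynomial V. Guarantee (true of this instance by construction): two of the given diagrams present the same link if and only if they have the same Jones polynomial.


classes: {D1, D4} | {D2} | {D3}
V(D1) = -t^(-9/2) + t^(-7/2) - 2t^(-5/2) + 2t^(-3/2) - 2t^(-1/2) + t^(1/2) - t^(3/2)  [13 crossings, <D> = A^-9 - A^-5 + 2A^-1 - 2A^3 + 2A^7 - A^11 + A^15, w = -1]
V(D2) = -t^(1/2) - t^(5/2)  (w +3, c 11, <D> = A^-1 + A^7)
V(D3) = -t^(-1/2) - t^(1/2)  [13 crossings, <D> = A^-5 + A^-1, w = -1]
D4 (bracket A^-15 - A^-11 + 2A^-7 - 2A^-3 + 2A - A^5 + A^9; 13 crossings at w = -3): V = -t^(-9/2) + t^(-7/2) - 2t^(-5/2) + 2t^(-3/2) - 2t^(-1/2) + t^(1/2) - t^(3/2)
insight: 3 values of V(t) split the 4 diagrams


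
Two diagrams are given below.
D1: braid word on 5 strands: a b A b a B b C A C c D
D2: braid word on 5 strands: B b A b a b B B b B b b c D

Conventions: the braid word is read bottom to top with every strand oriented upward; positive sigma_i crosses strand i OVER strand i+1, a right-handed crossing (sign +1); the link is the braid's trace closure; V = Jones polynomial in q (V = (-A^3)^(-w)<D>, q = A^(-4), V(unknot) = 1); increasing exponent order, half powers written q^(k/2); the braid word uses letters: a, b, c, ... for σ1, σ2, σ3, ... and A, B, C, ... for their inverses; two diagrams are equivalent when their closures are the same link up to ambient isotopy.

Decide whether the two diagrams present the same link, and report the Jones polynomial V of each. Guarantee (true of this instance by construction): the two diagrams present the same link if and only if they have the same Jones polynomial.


equivalent: yes
V(D1) = 1  (w 0, c 12, <D> = 1)
V(D2) = 1  (w +2, c 14, <D> = A^6)
why: one V(q) for all 2 diagrams — one class (guaranteed)


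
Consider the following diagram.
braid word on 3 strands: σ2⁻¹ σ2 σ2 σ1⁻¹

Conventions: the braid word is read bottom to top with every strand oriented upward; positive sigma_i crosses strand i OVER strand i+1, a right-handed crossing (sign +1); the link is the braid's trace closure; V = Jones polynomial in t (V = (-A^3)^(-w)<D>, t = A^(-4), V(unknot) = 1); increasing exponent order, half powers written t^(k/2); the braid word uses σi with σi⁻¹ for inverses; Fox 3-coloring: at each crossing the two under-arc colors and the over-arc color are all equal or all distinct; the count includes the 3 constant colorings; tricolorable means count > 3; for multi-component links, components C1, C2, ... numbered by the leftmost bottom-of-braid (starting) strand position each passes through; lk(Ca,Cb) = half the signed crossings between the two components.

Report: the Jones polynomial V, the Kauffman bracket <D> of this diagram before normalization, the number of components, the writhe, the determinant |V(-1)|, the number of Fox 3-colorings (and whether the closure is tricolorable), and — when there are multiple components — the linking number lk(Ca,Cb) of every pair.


V(t) = 1
bracket: 1, w = 0
1 component, writhe 0, over 4 crossings
det 1, colorings 3 of 3^4 — not tricolorable
observation: det 1 = |V(-1)|; not divisible by 3, so not tricolorable


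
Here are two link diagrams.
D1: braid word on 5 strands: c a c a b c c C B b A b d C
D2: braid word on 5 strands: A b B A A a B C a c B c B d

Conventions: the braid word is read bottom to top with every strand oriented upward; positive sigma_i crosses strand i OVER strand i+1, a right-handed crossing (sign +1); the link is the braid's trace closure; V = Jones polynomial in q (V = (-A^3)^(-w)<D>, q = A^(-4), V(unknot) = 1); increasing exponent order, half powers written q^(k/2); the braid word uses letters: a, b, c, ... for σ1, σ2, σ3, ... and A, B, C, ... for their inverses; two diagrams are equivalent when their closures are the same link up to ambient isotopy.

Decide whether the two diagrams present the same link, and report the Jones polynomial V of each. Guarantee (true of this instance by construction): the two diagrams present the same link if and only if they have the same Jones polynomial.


equivalent: no
V(D1) = q - q^2 + 2q^3 - q^4 + q^5 - q^6  (w +6, c 14, <D> = -A^-6 + A^-2 - A^2 + 2A^6 - A^10 + A^14)
V(D2) = -q^-6 + q^-5 - q^-4 + 2q^-3 - q^-2 + q^-1  (w -2, c 14, <D> = A^-2 - A^2 + 2A^6 - A^10 + A^14 - A^18)
why: 2 values of V(q) split the 2 diagrams


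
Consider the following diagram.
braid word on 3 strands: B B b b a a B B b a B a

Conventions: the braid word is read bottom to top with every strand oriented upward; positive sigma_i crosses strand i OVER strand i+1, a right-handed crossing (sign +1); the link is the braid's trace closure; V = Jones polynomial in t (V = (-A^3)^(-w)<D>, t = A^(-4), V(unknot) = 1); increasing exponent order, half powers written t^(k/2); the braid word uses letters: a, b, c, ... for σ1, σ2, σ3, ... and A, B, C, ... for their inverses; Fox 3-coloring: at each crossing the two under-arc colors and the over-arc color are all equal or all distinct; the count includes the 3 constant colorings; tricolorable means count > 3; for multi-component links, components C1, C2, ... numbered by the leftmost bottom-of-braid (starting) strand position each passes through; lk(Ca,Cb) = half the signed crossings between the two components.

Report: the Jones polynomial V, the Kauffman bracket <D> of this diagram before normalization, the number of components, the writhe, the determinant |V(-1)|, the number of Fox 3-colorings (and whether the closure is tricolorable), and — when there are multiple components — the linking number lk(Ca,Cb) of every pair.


Jones polynomial: V(t) = t^-1 - 1 + 2t - 2t^2 + 2t^3 - 2t^4 + t^5
<D> = A^-14 - 2A^-10 + 2A^-6 - 2A^-2 + 2A^2 - A^6 + A^10; writhe +2
components 1, writhe +2 (12 crossings)
3-colorings: 3 of 3^12, det 11 — not tricolorable
note: w = +2 (over 12 crossings) is diagram-only; (-A^3)^(-2) removes it from V


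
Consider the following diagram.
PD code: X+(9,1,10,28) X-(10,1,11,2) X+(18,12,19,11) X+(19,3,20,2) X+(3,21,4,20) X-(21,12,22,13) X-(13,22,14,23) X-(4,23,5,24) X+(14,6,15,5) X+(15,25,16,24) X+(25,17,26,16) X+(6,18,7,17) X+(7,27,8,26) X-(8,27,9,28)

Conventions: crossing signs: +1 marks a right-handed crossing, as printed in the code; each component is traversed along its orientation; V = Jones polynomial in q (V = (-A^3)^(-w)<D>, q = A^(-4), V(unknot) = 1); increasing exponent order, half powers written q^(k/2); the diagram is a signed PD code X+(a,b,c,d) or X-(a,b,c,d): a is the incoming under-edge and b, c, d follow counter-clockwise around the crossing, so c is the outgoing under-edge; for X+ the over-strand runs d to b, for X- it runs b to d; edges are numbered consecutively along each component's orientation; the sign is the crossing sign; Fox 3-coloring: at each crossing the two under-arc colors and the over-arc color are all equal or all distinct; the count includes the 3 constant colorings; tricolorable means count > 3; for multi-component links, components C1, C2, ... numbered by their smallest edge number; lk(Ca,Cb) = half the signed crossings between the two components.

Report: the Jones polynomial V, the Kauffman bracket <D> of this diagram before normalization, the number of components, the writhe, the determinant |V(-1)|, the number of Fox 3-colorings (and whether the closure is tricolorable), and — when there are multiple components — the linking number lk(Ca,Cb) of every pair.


V = 2q - 2q^2 + 3q^3 - 3q^4 + 2q^5 - 2q^6 + q^7
<D> = A^-16 - 2A^-12 + 2A^-8 - 3A^-4 + 3 - 2A^4 + 2A^8 (w = +4)
1 component over 14 crossings, w = +4
9 Fox colorings among 3^14, |V(-1)| = 15: tricolorable
why: w = +4 shifts under R1 moves; the (-A^3)^(-4) factor cancels that in V


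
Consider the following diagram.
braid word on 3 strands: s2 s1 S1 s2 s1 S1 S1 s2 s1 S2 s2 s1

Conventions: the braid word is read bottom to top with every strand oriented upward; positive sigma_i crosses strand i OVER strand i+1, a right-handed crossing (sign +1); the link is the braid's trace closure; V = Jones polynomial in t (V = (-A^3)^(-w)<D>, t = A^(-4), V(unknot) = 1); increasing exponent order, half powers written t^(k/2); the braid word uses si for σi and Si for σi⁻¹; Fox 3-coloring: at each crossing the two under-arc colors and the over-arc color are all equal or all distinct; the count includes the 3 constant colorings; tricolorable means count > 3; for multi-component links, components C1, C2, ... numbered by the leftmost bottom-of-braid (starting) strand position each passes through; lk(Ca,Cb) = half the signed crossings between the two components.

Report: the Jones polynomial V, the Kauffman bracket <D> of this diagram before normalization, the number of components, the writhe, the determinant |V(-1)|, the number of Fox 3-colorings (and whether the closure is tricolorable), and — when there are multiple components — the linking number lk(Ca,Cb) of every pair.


V(t) = t - t^2 + 2t^3 - t^4 + t^5 - t^6
bracket: -A^-12 + A^-8 - A^-4 + 2 - A^4 + A^8, w = +4
1 component, writhe +4, over 12 crossings
det 7, colorings 3 of 3^12 — not tricolorable
observation: V spans 5 powers of t: at least 5 crossings in any diagram


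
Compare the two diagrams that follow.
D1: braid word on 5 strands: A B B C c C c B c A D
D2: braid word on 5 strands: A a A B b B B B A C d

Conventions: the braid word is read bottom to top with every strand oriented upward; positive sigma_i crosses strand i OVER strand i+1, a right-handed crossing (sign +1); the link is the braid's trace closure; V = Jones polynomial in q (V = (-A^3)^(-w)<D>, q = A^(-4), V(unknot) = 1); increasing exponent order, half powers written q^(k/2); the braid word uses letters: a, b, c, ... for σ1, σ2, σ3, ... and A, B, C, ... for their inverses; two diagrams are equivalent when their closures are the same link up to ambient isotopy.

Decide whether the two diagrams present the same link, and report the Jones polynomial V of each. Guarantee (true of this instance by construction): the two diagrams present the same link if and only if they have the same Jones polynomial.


equivalent: yes
V(D1) = q^(-13/2) - q^(-11/2) + q^(-9/2) - 2q^(-7/2) - q^(-3/2)  (w -5, c 11, <D> = A^-9 + 2A^-1 - A^3 + A^7 - A^11)
V(D2) = q^(-13/2) - q^(-11/2) + q^(-9/2) - 2q^(-7/2) - q^(-3/2)  [11 crossings, <D> = A^-9 + 2A^-1 - A^3 + A^7 - A^11, w = -5]
key observation: from 11 to 11 crossings by R-moves: one link, two diagrams


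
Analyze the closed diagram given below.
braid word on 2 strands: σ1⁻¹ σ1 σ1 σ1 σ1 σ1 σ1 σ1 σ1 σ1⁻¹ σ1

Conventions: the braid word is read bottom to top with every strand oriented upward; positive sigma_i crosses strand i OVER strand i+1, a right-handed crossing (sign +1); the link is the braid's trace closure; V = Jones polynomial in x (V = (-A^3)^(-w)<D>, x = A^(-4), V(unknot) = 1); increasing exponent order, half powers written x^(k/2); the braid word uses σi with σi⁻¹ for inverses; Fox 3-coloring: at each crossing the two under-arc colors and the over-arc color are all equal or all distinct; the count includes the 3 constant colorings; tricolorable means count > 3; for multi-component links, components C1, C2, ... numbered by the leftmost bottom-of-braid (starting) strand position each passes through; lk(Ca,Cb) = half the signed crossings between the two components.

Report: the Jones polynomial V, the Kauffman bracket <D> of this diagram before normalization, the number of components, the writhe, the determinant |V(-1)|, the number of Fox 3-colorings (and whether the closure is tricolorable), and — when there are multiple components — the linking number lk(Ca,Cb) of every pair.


V = x^3 + x^5 - x^6 + x^7 - x^8 + x^9 - x^10
<D> = A^-19 - A^-15 + A^-11 - A^-7 + A^-3 - A - A^9 (w = +7)
1 component over 11 crossings, w = +7
3 Fox colorings among 3^11, |V(-1)| = 7: not tricolorable
why: V spans 7 powers of x: at least 7 crossings in any diagram


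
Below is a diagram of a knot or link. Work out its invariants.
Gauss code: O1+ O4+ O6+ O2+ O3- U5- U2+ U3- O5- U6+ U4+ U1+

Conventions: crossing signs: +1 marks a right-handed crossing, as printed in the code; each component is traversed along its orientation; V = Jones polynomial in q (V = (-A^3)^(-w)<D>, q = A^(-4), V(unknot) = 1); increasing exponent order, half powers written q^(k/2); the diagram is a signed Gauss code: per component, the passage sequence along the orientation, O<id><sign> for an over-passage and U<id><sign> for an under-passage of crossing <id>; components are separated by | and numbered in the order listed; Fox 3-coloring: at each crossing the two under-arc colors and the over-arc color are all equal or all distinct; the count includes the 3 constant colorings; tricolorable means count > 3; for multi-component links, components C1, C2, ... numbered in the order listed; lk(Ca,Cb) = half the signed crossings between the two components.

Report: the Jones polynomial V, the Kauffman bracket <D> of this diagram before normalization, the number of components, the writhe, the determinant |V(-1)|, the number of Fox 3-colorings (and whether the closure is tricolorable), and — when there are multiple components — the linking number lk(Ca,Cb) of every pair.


Jones polynomial: V(q) = 1
<D> = A^6; writhe +2
components 1, writhe +2 (6 crossings)
3-colorings: 3 of 3^6, det 1 — not tricolorable
note: w = +2 (over 6 crossings) is diagram-only; (-A^3)^(-2) removes it from V


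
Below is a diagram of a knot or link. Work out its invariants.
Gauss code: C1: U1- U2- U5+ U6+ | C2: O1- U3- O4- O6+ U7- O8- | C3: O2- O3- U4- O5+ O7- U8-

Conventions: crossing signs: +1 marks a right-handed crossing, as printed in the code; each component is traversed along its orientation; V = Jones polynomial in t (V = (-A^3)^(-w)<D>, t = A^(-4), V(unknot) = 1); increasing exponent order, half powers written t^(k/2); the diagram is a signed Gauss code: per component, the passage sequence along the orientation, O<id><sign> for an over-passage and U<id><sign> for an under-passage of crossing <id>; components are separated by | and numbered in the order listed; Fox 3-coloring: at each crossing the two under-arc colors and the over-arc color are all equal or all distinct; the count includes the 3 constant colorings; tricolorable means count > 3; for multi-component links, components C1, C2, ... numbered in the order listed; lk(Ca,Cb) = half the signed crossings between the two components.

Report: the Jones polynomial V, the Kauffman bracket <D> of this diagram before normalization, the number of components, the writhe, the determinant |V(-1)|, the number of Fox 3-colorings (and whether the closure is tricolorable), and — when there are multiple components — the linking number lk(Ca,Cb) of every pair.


Jones polynomial: V(t) = t^-6 + t^-3 + t^-2 + t^-1
<D> = A^-8 + A^-4 + 1 + A^12; writhe -4
components 3, writhe -4 (8 crossings)
linking number lk(C1,C2) = 0
lk(C1,C3): 0
lk(C2,C3) = -2
3-colorings: 9 of 3^8, det 0 — tricolorable
note: |V(-1)| = 0: so tricolorable, since 3 divides 0


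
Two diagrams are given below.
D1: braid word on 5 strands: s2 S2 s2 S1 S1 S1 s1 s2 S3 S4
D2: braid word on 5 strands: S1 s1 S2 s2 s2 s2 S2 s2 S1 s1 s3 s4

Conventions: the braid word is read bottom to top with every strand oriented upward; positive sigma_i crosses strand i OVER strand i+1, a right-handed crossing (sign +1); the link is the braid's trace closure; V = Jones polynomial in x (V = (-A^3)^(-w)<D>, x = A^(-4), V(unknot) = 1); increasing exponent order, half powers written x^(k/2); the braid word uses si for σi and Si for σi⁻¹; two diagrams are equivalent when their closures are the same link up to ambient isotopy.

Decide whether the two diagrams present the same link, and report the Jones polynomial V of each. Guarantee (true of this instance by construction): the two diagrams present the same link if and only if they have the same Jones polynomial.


same link: no
V(D1) = x^-2 + 2 + x^2  [10 crossings, <D> = A^-14 + 2A^-6 + A^2, w = -2]
V(D2) = 1 + x + x^2 + x^3  [12 crossings, <D> = 1 + A^4 + A^8 + A^12, w = +4]
insight: 2 values of V(x) split the 2 diagrams


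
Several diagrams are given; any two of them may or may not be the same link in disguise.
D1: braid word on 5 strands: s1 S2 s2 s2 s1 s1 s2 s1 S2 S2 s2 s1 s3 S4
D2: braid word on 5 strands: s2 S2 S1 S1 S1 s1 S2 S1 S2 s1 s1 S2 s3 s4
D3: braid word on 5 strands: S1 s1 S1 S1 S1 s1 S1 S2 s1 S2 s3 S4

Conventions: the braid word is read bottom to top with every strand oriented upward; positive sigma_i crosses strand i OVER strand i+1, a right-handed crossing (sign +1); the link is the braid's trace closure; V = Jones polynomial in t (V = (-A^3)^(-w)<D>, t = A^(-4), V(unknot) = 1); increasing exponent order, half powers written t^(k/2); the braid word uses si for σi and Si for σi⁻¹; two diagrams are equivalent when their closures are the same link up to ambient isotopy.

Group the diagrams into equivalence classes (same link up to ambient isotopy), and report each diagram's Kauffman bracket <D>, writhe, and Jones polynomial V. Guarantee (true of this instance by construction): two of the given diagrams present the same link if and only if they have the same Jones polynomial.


classes: {D1} | {D2, D3}
V(D1) = t^2 + t^4 - t^5 + t^6 - t^7  [14 crossings, <D> = -A^-10 + A^-6 - A^-2 + A^2 + A^10, w = +6]
V(D2) = -t^-6 + t^-5 - t^-4 + 2t^-3 - t^-2 + t^-1  (w -2, c 14, <D> = A^-2 - A^2 + 2A^6 - A^10 + A^14 - A^18)
V(D3) = -t^-6 + t^-5 - t^-4 + 2t^-3 - t^-2 + t^-1  [12 crossings, <D> = A^-8 - A^-4 + 2 - A^4 + A^8 - A^12, w = -4]
note: comparing 3 Jones polynomials yields 2 groups


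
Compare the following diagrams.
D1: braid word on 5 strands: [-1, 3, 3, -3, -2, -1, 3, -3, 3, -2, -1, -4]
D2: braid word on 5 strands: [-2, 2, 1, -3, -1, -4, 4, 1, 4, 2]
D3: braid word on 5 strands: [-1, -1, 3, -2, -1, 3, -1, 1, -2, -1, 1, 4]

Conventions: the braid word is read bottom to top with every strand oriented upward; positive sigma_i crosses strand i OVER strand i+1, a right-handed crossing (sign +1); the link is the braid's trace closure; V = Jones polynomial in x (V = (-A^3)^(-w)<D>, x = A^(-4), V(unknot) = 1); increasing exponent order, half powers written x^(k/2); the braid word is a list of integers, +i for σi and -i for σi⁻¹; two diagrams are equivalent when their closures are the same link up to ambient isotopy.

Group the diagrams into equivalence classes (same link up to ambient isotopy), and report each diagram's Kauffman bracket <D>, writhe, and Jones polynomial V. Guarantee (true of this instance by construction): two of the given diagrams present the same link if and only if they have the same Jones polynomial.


classes: {D1, D3} | {D2}
V(D1) = x^-5 - 2x^-4 + 2x^-3 - 2x^-2 + 2x^-1 - 1 + x  [12 crossings, <D> = A^-16 - A^-12 + 2A^-8 - 2A^-4 + 2 - 2A^4 + A^8, w = -4]
D2 (bracket A^6; 10 crossings at w = +2): V = 1
V(D3) = x^-5 - 2x^-4 + 2x^-3 - 2x^-2 + 2x^-1 - 1 + x  (w -2, c 12, <D> = A^-10 - A^-6 + 2A^-2 - 2A^2 + 2A^6 - 2A^10 + A^14)
insight: comparing 3 Jones polynomials yields 2 groups


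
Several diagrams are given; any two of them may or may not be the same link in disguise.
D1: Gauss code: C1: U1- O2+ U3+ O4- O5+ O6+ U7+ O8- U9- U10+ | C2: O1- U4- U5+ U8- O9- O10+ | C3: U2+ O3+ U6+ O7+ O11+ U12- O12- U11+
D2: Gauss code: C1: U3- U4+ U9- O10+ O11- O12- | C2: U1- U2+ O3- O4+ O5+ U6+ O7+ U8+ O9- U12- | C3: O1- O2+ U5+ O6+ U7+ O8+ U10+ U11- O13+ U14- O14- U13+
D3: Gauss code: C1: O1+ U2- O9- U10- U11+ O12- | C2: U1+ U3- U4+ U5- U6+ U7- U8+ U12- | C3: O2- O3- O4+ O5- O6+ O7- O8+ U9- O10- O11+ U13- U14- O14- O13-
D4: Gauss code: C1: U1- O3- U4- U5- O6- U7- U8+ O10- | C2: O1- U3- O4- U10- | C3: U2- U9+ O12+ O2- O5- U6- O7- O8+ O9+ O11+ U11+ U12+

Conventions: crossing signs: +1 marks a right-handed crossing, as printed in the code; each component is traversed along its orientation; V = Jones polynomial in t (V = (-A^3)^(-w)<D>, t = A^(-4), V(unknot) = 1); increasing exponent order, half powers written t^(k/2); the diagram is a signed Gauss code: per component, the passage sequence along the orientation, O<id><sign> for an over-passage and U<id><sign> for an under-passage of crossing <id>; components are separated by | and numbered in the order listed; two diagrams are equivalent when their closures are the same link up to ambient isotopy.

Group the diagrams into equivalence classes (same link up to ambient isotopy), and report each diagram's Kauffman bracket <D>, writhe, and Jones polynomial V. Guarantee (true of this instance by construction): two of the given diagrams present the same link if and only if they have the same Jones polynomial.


equivalence classes: {D1, D2} | {D3} | {D4}
D1 (bracket A^-14 - A^-10 + 2A^-6 - A^-2 + 2A^2 + A^10; 12 crossings at w = +2): V = t^-1 + 2t - t^2 + 2t^3 - t^4 + t^5
V(D2) = t^-1 + 2t - t^2 + 2t^3 - t^4 + t^5  [14 crossings, <D> = A^-14 - A^-10 + 2A^-6 - A^-2 + 2A^2 + A^10, w = +2]
V(D3) = t^-3 + t^-2 + t^-1 + 1  [14 crossings, <D> = A^-12 + A^-8 + A^-4 + 1, w = -4]
V(D4) = t^-8 - t^-7 + 2t^-6 - t^-5 + 2t^-4 + t^-2  [12 crossings, <D> = A^-4 + 2A^4 - A^8 + 2A^12 - A^16 + A^20, w = -4]
key observation: V(t) takes 3 values over 4 diagrams, fixing the grouping


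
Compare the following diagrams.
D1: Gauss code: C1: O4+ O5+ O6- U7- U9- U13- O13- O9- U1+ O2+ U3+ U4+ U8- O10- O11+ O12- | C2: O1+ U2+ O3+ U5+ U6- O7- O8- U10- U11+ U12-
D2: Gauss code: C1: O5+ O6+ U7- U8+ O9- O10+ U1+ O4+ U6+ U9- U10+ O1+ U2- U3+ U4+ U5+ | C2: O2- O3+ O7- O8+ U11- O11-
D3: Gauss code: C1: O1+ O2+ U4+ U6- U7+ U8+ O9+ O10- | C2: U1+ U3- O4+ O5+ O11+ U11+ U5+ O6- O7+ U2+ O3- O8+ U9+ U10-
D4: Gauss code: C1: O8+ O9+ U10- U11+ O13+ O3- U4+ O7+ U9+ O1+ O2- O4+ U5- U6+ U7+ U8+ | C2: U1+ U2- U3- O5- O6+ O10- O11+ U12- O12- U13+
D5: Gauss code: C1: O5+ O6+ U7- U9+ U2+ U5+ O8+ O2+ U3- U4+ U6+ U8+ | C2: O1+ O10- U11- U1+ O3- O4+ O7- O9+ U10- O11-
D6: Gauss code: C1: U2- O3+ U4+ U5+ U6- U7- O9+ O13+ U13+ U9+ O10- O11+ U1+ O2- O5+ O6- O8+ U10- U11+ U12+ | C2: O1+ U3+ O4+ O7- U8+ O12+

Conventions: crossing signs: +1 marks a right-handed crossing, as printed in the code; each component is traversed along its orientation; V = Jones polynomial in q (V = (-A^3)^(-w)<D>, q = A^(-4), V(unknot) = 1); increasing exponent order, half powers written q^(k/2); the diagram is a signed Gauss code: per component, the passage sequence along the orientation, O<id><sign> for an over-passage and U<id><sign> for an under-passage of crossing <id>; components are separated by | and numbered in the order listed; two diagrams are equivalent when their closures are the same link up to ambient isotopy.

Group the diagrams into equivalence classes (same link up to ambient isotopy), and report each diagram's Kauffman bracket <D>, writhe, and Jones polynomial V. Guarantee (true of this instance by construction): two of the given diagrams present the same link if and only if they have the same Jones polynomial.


classes: {D1} | {D2, D4, D5} | {D3, D6}
V(D1) = -q^(-3/2) + q^(-1/2) - 2q^(1/2) + q^(3/2) - 2q^(5/2) + q^(7/2)  [13 crossings, <D> = -A^-17 + 2A^-13 - A^-9 + 2A^-5 - A^-1 + A^3, w = -1]
D2 (bracket -A^-9 + A^-1 + A^3 + A^7; 11 crossings at w = +3): V = -q^(1/2) - q^(3/2) - q^(5/2) + q^(9/2)
V(D3) = -q^(1/2) + q^(3/2) - q^(5/2) - q^(9/2)  [11 crossings, <D> = A^-3 + A^5 - A^9 + A^13, w = +5]
V(D4) = -q^(1/2) - q^(3/2) - q^(5/2) + q^(9/2)  [13 crossings, <D> = -A^-9 + A^-1 + A^3 + A^7, w = +3]
V(D5) = -q^(1/2) - q^(3/2) - q^(5/2) + q^(9/2)  (w +3, c 11, <D> = -A^-9 + A^-1 + A^3 + A^7)
V(D6) = -q^(1/2) + q^(3/2) - q^(5/2) - q^(9/2)  (w +5, c 13, <D> = A^-3 + A^5 - A^9 + A^13)
insight: 3 values of V(q) split the 6 diagrams


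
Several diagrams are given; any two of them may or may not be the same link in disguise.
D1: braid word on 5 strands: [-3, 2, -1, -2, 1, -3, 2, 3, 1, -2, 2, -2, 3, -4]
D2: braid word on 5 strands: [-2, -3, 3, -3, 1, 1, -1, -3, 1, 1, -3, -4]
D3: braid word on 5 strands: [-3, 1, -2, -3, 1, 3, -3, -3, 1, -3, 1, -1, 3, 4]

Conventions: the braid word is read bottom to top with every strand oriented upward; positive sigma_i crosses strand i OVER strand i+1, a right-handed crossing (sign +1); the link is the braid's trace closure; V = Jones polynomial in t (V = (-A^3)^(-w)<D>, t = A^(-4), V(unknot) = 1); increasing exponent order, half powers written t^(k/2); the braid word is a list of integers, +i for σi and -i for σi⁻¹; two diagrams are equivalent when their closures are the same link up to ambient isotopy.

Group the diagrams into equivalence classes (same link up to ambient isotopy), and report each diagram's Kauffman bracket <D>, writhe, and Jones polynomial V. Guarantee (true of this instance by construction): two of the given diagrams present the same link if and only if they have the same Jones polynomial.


classes: {D1} | {D2, D3}
V(D1) = 1  [14 crossings, <D> = 1, w = 0]
V(D2) = -t^-3 + t^-2 - t^-1 + 3 - t + t^2 - t^3  [12 crossings, <D> = -A^-18 + A^-14 - A^-10 + 3A^-6 - A^-2 + A^2 - A^6, w = -2]
V(D3) = -t^-3 + t^-2 - t^-1 + 3 - t + t^2 - t^3  (w 0, c 14, <D> = -A^-12 + A^-8 - A^-4 + 3 - A^4 + A^8 - A^12)
insight: comparing 3 Jones polynomials yields 2 groups


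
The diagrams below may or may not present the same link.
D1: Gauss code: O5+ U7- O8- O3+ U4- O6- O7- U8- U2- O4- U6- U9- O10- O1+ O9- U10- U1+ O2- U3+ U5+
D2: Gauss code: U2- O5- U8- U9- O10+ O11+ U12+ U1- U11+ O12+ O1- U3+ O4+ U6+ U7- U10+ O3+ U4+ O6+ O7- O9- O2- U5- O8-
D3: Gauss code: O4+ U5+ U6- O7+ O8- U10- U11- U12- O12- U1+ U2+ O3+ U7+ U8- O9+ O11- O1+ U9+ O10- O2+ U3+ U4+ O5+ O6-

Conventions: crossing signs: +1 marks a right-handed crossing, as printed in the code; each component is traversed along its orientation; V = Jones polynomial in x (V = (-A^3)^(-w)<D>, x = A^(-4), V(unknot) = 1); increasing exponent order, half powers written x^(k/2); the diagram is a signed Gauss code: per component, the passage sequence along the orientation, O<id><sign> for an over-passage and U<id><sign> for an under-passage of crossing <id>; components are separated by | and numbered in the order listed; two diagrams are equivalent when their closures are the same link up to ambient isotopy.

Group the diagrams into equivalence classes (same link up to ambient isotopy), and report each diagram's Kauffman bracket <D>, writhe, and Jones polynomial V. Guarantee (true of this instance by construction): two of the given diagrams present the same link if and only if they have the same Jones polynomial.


equivalence classes: {D1} | {D2} | {D3}
D1 (bracket A^-8 - A^-4 + 2 - A^4 + A^8 - A^12; 10 crossings at w = -4): V = -x^-6 + x^-5 - x^-4 + 2x^-3 - x^-2 + x^-1
V(D2) = -x^-3 + x^-2 - x^-1 + 3 - x + x^2 - x^3  (w 0, c 12, <D> = -A^-12 + A^-8 - A^-4 + 3 - A^4 + A^8 - A^12)
V(D3) = 1  [12 crossings, <D> = A^6, w = +2]
key observation: comparing 3 Jones polynomials yields 3 groups


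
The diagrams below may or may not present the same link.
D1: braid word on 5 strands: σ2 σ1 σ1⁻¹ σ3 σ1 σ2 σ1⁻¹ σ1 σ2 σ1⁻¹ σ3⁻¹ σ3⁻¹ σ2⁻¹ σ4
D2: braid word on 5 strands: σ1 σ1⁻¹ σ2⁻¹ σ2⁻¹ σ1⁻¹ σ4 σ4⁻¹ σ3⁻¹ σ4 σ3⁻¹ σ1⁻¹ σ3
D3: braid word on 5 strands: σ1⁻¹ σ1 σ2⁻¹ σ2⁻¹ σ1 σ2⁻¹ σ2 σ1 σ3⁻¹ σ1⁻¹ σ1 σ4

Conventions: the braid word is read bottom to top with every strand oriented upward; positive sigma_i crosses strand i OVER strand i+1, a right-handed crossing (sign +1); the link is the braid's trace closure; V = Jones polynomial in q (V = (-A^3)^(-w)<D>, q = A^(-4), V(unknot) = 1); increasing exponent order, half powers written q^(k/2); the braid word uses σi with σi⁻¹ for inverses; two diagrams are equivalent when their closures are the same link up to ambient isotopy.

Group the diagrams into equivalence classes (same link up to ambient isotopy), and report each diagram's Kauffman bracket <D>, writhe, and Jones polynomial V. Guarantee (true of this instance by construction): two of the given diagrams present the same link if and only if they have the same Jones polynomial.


grouping into links: {D1} | {D2} | {D3}
V(D1) = 1 + q + q^2 + q^3  (w +2, c 14, <D> = A^-6 + A^-2 + A^2 + A^6)
V(D2) = q^-5 + 2q^-3 + q^-1  (w -4, c 12, <D> = A^-8 + 2 + A^8)
D3 (bracket A^-8 + 2 + A^8; 12 crossings at w = 0): V = q^-2 + 2 + q^2
why: V(q) takes 3 values over 3 diagrams, fixing the grouping


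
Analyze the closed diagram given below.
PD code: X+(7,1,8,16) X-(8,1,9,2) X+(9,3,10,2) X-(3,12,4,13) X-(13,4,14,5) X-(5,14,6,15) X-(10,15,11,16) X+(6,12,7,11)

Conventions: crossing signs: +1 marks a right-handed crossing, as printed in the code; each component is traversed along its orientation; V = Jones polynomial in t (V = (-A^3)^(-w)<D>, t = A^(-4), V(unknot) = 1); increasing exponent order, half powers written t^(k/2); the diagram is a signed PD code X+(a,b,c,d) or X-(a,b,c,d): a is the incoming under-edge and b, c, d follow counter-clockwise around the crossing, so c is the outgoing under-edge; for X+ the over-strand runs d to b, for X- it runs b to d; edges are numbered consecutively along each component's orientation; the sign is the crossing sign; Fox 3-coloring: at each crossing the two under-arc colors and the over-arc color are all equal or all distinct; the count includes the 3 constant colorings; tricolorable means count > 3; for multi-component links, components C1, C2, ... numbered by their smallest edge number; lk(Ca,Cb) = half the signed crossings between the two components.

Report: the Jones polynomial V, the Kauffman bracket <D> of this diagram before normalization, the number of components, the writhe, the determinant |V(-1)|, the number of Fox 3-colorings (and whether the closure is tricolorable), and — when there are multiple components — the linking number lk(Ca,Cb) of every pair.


Jones polynomial: V(t) = -t^-4 + t^-3 + t^-1
<D> = A^-2 + A^6 - A^10; writhe -2
components 1, writhe -2 (8 crossings)
3-colorings: 9 of 3^8, det 3 — tricolorable
note: |V(-1)| = 3: so tricolorable, since 3 divides 3


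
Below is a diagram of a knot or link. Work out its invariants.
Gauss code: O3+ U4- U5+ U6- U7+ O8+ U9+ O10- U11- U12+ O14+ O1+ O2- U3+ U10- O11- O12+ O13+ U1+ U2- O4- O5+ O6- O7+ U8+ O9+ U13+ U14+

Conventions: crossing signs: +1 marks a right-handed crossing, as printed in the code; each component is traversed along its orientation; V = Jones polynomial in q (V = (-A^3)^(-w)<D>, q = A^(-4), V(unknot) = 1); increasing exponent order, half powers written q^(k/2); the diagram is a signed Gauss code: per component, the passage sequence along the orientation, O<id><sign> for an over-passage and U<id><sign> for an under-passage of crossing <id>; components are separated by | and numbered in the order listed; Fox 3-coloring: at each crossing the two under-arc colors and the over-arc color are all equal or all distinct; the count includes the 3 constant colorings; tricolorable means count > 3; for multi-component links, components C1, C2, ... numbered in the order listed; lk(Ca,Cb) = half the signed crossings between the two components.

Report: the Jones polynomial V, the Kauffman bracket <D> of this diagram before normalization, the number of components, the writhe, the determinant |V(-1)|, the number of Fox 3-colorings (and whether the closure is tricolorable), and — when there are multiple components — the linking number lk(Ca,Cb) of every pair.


V = q - q^2 + 2q^3 - q^4 + q^5 - q^6
<D> = -A^-12 + A^-8 - A^-4 + 2 - A^4 + A^8 (w = +4)
1 component over 14 crossings, w = +4
3 Fox colorings among 3^14, |V(-1)| = 7: not tricolorable
why: the span of V is 5, forcing >= 5 crossings in any diagram


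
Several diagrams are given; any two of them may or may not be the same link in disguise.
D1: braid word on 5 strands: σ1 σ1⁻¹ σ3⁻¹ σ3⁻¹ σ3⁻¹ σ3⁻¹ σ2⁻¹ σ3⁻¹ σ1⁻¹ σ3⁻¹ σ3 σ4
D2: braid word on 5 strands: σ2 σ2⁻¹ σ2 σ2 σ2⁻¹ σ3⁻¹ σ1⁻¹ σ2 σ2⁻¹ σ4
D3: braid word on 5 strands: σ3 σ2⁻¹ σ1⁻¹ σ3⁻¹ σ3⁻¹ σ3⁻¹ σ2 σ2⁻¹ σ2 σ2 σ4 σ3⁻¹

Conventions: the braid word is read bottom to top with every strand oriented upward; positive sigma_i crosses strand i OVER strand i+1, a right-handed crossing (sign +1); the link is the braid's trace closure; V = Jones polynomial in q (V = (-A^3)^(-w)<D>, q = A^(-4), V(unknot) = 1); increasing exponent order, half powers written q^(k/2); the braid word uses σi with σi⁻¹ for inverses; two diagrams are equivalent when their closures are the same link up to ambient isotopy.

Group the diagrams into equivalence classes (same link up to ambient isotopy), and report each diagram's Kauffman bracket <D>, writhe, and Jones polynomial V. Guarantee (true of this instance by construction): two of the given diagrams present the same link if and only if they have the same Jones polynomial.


grouping into links: {D1} | {D2} | {D3}
V(D1) = -q^-7 + q^-6 - q^-5 + q^-4 + q^-2  (w -6, c 12, <D> = A^-10 + A^-2 - A^2 + A^6 - A^10)
D2 (bracket 1; 10 crossings at w = 0): V = 1
V(D3) = -q^-4 + q^-3 + q^-1  [12 crossings, <D> = A^-2 + A^6 - A^10, w = -2]
why: 3 values of V(q) split the 3 diagrams


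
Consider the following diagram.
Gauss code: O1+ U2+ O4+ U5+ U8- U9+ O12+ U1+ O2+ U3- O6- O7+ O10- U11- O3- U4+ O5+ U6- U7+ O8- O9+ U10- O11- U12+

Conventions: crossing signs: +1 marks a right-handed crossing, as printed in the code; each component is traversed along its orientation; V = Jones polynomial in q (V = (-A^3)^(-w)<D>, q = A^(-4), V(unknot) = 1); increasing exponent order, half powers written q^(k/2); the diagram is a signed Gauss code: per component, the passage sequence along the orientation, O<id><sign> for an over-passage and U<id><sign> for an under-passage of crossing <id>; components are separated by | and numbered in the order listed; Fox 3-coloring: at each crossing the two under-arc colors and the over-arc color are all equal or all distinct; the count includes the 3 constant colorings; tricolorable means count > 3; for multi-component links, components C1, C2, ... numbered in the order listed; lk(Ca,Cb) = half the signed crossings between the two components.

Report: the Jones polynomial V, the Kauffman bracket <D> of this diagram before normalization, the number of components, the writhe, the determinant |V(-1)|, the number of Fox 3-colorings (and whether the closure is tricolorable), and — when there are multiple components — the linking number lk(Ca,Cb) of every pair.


Jones polynomial: V(q) = -q^-2 + 2q^-1 - 3 + 5q - 4q^2 + 5q^3 - 4q^4 + 2q^5 - q^6
<D> = -A^-18 + 2A^-14 - 4A^-10 + 5A^-6 - 4A^-2 + 5A^2 - 3A^6 + 2A^10 - A^14; writhe +2
components 1, writhe +2 (12 crossings)
3-colorings: 9 of 3^12, det 27 — tricolorable
note: w = +2 (over 12 crossings) is diagram-only; (-A^3)^(-2) removes it from V


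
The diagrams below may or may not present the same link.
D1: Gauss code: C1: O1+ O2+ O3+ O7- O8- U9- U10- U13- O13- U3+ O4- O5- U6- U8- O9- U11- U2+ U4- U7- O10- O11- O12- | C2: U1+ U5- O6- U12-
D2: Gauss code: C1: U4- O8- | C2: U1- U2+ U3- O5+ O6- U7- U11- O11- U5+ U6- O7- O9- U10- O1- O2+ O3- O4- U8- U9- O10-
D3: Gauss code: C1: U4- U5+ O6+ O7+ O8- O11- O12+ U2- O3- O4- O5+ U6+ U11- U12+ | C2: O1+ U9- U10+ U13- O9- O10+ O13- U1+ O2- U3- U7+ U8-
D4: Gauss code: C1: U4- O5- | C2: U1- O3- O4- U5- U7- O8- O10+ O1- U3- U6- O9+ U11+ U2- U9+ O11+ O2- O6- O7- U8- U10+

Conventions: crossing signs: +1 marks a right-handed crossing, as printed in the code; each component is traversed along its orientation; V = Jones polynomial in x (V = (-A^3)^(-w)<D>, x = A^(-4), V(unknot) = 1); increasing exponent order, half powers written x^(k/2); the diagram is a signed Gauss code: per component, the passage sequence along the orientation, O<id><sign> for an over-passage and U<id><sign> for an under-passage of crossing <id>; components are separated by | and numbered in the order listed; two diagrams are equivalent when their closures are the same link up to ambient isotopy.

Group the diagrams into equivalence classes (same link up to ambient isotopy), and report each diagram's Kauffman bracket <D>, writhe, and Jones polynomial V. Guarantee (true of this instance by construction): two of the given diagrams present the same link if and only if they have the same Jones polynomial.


equivalence classes: {D1, D2, D4} | {D3}
D1 (bracket A^-15 + 2A^-7 - A^-3 + A - A^5; 13 crossings at w = -7): V = x^(-13/2) - x^(-11/2) + x^(-9/2) - 2x^(-7/2) - x^(-3/2)
D2 (bracket A^-15 + 2A^-7 - A^-3 + A - A^5; 11 crossings at w = -7): V = x^(-13/2) - x^(-11/2) + x^(-9/2) - 2x^(-7/2) - x^(-3/2)
D3 (bracket A^-1 + A^7; 13 crossings at w = -1): V = -x^(-5/2) - x^(-1/2)
V(D4) = x^(-13/2) - x^(-11/2) + x^(-9/2) - 2x^(-7/2) - x^(-3/2)  (w -5, c 11, <D> = A^-9 + 2A^-1 - A^3 + A^7 - A^11)
key observation: 2 classes among 4 diagrams; unequal V(x) rules out equality


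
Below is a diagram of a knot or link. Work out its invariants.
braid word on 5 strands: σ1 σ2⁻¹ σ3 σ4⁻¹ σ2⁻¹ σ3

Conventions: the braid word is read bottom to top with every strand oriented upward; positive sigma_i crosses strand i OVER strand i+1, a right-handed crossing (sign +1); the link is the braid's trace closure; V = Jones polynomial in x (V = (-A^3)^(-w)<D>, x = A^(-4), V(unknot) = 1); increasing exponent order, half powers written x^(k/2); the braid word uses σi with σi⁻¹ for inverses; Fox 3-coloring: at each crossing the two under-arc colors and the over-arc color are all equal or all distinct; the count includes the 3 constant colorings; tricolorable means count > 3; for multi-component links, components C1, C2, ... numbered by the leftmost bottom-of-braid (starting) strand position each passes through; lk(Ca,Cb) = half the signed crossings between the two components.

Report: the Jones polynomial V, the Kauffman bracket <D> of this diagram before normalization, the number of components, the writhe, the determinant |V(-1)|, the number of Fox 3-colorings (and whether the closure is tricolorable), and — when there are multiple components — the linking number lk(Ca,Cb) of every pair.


V(x) = x^-2 - x^-1 + 1 - x + x^2
bracket: A^-8 - A^-4 + 1 - A^4 + A^8, w = 0
1 component, writhe 0, over 6 crossings
det 5, colorings 3 of 3^6 — not tricolorable
observation: |V(-1)| = 5: so not tricolorable, since 3 does not divide 5


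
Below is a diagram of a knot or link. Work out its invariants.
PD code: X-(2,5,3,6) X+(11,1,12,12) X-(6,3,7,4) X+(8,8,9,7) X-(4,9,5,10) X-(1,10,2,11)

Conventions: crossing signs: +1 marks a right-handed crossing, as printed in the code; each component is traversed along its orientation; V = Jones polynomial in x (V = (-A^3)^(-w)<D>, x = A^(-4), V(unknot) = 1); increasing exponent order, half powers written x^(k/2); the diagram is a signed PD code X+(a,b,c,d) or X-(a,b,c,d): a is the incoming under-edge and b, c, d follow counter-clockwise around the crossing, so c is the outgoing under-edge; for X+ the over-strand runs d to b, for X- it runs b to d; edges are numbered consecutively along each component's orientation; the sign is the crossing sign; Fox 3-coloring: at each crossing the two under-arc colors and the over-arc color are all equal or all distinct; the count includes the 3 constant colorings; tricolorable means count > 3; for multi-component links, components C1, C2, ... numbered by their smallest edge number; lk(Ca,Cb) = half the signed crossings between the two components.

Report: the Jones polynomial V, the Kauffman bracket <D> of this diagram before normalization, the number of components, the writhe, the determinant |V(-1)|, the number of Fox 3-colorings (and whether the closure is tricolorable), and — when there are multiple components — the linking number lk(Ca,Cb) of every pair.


Jones polynomial: V(x) = -x^-4 + x^-3 + x^-1
<D> = A^-2 + A^6 - A^10; writhe -2
components 1, writhe -2 (6 crossings)
3-colorings: 9 of 3^6, det 3 — tricolorable
note: w = -2 (over 6 crossings) is diagram-only; (-A^3)^(2) removes it from V
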